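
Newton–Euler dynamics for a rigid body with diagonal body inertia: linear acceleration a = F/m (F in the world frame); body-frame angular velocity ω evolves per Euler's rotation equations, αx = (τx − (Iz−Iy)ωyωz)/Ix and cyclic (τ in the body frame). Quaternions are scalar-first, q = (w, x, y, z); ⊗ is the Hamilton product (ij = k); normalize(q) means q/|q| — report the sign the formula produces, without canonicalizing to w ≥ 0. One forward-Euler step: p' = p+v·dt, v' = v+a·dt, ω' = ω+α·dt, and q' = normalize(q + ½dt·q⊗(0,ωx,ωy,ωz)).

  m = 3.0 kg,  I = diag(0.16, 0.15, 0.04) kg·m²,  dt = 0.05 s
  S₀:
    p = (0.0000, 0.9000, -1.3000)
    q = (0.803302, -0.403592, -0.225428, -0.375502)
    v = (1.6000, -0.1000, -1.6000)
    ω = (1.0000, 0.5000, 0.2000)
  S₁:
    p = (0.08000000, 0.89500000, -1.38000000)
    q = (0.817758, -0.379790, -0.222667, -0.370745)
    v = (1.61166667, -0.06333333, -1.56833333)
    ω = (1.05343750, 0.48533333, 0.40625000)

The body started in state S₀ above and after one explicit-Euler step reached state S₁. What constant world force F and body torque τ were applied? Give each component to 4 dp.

rate change Δω = (0.05343750, -0.01466667, 0.20625000)
gyro term ω₀×Iω₀ = (-0.0110, 0.0240, -0.0050)
I·α + gyro = (0.1600, -0.0200, 0.1600)
velocity change Δv = (0.01166667, 0.03666667, 0.03166667)
F = m·Δv/dt = (0.7000, 2.2000, 1.9000)

F = (0.7000, 2.2000, 1.9000)
τ = (0.1600, -0.0200, 0.1600)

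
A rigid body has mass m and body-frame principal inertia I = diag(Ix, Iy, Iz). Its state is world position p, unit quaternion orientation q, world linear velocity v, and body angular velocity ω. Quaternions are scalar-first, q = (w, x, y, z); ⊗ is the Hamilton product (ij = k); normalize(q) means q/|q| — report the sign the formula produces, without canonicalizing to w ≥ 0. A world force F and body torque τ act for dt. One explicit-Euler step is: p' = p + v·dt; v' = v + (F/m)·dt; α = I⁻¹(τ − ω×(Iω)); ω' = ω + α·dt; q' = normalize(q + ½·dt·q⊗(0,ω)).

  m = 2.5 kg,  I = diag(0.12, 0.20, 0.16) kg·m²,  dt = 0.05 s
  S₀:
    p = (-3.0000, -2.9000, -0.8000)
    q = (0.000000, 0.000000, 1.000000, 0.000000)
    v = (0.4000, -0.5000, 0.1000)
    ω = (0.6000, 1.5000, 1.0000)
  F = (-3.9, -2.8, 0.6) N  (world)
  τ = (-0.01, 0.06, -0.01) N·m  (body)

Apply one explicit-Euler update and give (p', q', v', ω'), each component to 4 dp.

p' = (-2.9800, -2.9250, -0.7950)
q' = (-0.0375, 0.0250, 0.9989, -0.0150)
v' = (0.3220, -0.5560, 0.1120)
ω' = (0.6208, 1.5210, 0.9744)

a = F/m = (-1.5600, -1.1200, 0.2400)
p + v·dt = (-2.9800, -2.9250, -0.7950)
v' = v + a·dt = (0.3220, -0.5560, 0.1120)
precession coupling ω×(Iω) = (-0.0600, -0.0240, 0.0720)
angular accel α = (0.4167, 0.4200, -0.5125)
new body rate ω' = (0.6208, 1.5210, 0.9744)
Hamilton product q⊗(0,ω) = (-1.5000000, 1.0000000, 0.0000000, -0.6000000)
q + ½dt·q⊗(0,ω), renormalized = (-0.0375, 0.0250, 0.9989, -0.0150)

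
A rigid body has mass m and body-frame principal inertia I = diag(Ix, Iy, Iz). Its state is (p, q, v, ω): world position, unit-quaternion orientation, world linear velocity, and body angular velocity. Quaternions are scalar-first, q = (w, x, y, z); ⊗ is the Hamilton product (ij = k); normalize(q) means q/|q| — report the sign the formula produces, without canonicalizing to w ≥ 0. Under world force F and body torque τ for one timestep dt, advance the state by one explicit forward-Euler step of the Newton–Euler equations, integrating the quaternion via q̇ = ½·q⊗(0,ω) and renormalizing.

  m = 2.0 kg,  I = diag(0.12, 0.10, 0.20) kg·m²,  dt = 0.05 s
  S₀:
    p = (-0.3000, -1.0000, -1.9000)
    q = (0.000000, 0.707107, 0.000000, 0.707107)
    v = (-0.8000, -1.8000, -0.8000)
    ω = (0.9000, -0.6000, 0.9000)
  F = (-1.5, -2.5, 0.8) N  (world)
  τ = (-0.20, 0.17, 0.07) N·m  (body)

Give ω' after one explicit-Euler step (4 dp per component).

ω' = (0.8392, -0.4826, 0.9148)

angular accel α = (-1.2167, 2.3480, 0.2960)
new body rate ω' = (0.8392, -0.4826, 0.9148)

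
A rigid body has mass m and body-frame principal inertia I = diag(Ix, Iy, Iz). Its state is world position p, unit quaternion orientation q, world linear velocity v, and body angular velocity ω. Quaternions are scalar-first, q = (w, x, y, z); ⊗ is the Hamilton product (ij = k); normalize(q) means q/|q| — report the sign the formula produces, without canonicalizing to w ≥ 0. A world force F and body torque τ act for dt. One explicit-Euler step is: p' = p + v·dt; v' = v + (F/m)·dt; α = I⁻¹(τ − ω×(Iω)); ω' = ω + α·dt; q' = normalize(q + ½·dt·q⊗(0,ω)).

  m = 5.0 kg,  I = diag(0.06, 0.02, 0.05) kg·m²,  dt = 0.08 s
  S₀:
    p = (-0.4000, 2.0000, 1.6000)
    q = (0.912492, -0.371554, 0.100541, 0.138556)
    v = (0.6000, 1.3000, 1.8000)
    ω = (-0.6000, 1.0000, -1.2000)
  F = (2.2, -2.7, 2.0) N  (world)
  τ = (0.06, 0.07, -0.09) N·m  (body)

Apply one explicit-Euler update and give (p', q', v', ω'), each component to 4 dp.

p' = (-0.3520, 2.1040, 1.7440)
q' = (0.9042, -0.4029, 0.1156, 0.0821)
v' = (0.6352, 1.2568, 1.8320)
ω' = (-0.4720, 1.2512, -1.3824)

linear accel F/m = (0.4400, -0.5400, 0.4000)
p' = p + v·dt = (-0.3520, 2.1040, 1.7440)
v + (F/m)dt = (0.6352, 1.2568, 1.8320)
angular accel α = (1.6000, 3.1400, -2.2800)
ω + α·dt = (-0.4720, 1.2512, -1.3824)
Hamilton product q⊗(0,ω) = (-0.1572062, -0.8067004, 0.3834936, -1.4062198)
q + ½dt·q⊗(0,ω), renormalized = (0.9042, -0.4029, 0.1156, 0.0821)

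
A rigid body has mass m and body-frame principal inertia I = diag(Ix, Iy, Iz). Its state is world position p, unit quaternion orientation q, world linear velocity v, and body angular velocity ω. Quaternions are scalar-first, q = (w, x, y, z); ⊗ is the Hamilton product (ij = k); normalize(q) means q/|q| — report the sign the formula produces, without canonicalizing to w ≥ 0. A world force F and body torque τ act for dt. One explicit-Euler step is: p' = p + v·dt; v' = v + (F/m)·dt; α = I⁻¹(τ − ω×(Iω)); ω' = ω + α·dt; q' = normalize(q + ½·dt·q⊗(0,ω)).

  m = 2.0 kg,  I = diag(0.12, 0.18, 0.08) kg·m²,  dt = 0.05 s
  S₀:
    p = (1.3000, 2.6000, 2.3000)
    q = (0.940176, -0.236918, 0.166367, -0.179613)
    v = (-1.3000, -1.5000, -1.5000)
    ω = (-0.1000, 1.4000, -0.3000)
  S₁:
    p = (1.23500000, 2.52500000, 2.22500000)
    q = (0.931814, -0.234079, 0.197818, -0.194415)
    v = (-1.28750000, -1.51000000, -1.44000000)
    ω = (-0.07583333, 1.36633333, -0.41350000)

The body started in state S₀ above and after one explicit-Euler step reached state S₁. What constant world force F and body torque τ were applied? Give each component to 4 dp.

F = (0.5000, -0.4000, 2.4000)
τ = (0.1000, -0.1200, -0.1900)

ω₁ − ω₀ = (0.02416667, -0.03366667, -0.11350000)
gyro term ω₀×Iω₀ = (0.0420, 0.0012, -0.0084)
τ = I·(Δω/dt) + ω₀×(Iω₀) = (0.1000, -0.1200, -0.1900)
velocity change Δv = (0.01250000, -0.01000000, 0.06000000)
applied force F = (0.5000, -0.4000, 2.4000)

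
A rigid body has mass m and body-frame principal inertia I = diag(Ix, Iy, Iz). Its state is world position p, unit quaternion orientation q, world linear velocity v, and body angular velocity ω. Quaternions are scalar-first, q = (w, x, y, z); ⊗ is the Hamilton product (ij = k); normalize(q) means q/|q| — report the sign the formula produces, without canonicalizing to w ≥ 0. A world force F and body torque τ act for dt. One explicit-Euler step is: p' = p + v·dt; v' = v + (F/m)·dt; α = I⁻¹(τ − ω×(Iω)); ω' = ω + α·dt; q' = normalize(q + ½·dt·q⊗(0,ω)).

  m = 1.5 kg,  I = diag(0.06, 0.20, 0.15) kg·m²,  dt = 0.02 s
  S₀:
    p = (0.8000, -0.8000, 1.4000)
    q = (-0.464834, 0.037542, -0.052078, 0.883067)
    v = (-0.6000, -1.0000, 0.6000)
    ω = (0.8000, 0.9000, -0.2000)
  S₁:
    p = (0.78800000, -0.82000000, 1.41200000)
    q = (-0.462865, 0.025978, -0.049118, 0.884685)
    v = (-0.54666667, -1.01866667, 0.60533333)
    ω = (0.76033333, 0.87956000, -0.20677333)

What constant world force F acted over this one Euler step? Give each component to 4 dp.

Δv = v₁−v₀ = (0.05333333, -0.01866667, 0.00533333)
applied force F = (4.0000, -1.4000, 0.4000)

F = (4.0000, -1.4000, 0.4000)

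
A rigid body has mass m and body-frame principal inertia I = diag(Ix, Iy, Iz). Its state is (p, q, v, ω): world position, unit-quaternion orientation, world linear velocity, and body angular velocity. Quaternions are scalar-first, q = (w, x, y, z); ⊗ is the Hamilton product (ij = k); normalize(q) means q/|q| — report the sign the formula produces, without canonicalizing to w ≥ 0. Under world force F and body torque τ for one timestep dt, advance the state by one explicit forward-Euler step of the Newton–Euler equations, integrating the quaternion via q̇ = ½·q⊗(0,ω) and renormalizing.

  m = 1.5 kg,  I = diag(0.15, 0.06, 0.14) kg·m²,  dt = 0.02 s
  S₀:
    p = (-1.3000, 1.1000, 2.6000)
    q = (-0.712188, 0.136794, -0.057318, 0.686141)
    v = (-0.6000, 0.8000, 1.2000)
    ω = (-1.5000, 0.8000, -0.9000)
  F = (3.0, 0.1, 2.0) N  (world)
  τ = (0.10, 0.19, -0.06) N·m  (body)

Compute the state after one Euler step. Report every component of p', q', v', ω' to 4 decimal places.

new position p' = (-1.3120, 1.1160, 2.6240)
v + (F/m)dt = (-0.5600, 0.8013, 1.2267)
precession coupling ω×(Iω) = (-0.0576, 0.0135, 0.1080)
angular accel α = (1.0507, 2.9417, -1.2000)
new body rate ω' = (-1.4790, 0.8588, -0.9240)
q⊗(0,ω) = (0.8685723, 0.5709554, -1.4758473, 0.6644274)
updated quaternion q' = (-0.7034, 0.1425, -0.0721, 0.6927)

p' = (-1.3120, 1.1160, 2.6240)
q' = (-0.7034, 0.1425, -0.0721, 0.6927)
v' = (-0.5600, 0.8013, 1.2267)
ω' = (-1.4790, 0.8588, -0.9240)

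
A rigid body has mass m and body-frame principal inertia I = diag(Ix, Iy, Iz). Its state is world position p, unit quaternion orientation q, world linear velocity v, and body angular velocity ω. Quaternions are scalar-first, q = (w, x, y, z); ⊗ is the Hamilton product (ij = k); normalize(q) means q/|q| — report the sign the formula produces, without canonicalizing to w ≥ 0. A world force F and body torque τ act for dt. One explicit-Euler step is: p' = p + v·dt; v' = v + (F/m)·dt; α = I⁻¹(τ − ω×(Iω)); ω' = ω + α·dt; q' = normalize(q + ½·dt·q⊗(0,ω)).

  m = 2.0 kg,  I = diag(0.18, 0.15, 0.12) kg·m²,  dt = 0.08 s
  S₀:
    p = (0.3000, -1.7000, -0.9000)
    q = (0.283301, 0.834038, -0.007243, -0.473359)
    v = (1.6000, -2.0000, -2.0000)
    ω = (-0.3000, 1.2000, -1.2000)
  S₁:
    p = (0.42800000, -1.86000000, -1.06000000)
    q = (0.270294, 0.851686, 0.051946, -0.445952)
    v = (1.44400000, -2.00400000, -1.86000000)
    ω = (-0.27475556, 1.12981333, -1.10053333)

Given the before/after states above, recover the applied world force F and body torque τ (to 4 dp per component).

Δω = ω₁−ω₀ = (0.02524444, -0.07018667, 0.09946667)
gyro term ω₀×Iω₀ = (0.0432, 0.0216, 0.0108)
I·α + gyro = (0.1000, -0.1100, 0.1600)
v₁ − v₀ = (-0.15600000, -0.00400000, 0.14000000)
applied force F = (-3.9000, -0.1000, 3.5000)

F = (-3.9000, -0.1000, 3.5000)
τ = (0.1000, -0.1100, 0.1600)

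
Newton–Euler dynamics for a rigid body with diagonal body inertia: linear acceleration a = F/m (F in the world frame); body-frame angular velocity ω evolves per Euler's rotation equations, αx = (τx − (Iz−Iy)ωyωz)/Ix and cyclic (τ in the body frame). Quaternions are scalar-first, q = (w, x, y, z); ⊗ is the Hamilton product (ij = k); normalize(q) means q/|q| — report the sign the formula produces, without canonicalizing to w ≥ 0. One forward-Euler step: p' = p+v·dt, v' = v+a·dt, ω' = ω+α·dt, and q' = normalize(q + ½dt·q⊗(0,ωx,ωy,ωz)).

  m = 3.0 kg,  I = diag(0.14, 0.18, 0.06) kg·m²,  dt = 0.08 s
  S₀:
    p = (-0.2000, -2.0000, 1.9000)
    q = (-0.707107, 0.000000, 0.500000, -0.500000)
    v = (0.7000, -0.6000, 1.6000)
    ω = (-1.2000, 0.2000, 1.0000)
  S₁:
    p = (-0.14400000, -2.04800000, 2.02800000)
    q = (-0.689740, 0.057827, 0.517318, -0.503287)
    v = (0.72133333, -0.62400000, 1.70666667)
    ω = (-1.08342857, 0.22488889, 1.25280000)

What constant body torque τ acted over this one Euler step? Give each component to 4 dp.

τ = (0.1800, -0.0400, 0.1800)

ω₁ − ω₀ = (0.11657143, 0.02488889, 0.25280000)
τ = I·(Δω/dt) + ω₀×(Iω₀) = (0.1800, -0.0400, 0.1800)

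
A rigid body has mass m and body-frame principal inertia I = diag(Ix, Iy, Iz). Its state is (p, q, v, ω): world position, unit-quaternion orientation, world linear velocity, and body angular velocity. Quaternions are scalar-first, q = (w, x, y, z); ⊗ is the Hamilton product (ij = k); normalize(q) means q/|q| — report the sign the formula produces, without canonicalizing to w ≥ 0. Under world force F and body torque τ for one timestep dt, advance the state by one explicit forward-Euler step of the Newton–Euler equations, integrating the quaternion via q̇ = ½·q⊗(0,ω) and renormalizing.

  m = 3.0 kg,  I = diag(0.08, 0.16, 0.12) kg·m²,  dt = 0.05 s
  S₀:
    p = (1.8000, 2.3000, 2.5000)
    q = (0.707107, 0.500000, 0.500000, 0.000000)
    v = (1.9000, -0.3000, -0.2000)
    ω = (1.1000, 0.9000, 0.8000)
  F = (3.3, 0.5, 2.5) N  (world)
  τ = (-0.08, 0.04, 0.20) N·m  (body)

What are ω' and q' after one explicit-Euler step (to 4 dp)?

(τ − ω×Iω)/I = (-0.6400, 0.4700, 1.0067)
ω' = ω + α·dt = (1.0680, 0.9235, 0.8503)
2q̇ = q⊗(0,ω) = (-1.0000000, 1.1778177, 0.2363963, 0.4656856)
q' = normalize(q + ½dt·q⊗(0,ω)) = (0.6815, 0.5290, 0.5055, 0.0116)

ω' = (1.0680, 0.9235, 0.8503)
q' = (0.6815, 0.5290, 0.5055, 0.0116)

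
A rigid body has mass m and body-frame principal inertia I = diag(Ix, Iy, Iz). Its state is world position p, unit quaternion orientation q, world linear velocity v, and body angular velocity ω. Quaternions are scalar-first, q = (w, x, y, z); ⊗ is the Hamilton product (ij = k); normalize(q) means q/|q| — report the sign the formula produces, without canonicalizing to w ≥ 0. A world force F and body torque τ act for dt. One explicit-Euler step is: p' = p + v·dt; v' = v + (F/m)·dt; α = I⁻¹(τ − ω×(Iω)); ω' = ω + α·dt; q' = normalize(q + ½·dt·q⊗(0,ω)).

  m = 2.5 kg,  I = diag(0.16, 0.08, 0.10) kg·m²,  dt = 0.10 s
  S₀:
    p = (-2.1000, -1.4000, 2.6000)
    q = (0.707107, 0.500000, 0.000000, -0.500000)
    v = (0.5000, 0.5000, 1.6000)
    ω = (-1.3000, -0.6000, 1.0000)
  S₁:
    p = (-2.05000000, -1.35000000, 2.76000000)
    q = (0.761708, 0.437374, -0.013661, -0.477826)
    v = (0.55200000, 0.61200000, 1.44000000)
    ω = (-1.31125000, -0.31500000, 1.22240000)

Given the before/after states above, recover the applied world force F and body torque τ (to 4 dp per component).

F = (1.3000, 2.8000, -4.0000)
τ = (-0.0300, 0.1500, 0.1600)

velocity change Δv = (0.05200000, 0.11200000, -0.16000000)
applied force F = (1.3000, 2.8000, -4.0000)
ω₁ − ω₀ = (-0.01125000, 0.28500000, 0.22240000)
I·α + gyro = (-0.0300, 0.1500, 0.1600)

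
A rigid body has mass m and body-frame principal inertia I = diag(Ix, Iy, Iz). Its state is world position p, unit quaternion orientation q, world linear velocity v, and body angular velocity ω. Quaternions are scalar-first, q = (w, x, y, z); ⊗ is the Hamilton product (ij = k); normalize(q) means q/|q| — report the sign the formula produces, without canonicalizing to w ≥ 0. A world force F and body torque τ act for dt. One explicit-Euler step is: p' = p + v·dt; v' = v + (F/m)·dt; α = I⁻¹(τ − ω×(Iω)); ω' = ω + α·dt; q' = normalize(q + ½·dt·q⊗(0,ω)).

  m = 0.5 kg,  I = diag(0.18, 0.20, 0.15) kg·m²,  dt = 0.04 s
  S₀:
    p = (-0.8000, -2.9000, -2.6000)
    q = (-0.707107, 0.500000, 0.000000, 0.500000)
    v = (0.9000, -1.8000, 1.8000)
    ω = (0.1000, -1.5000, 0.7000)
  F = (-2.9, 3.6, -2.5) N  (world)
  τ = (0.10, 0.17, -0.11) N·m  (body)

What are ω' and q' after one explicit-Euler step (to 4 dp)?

ω' = (0.1106, -1.4664, 0.6715)
q' = (-0.7147, 0.5133, 0.0152, 0.4748)

angular accel α = (0.2639, 0.8395, -0.7133)
new body rate ω' = (0.1106, -1.4664, 0.6715)
Hamilton product q⊗(0,ω) = (-0.4000000, 0.6792893, 0.7606605, -1.2449749)
updated quaternion q' = (-0.7147, 0.5133, 0.0152, 0.4748)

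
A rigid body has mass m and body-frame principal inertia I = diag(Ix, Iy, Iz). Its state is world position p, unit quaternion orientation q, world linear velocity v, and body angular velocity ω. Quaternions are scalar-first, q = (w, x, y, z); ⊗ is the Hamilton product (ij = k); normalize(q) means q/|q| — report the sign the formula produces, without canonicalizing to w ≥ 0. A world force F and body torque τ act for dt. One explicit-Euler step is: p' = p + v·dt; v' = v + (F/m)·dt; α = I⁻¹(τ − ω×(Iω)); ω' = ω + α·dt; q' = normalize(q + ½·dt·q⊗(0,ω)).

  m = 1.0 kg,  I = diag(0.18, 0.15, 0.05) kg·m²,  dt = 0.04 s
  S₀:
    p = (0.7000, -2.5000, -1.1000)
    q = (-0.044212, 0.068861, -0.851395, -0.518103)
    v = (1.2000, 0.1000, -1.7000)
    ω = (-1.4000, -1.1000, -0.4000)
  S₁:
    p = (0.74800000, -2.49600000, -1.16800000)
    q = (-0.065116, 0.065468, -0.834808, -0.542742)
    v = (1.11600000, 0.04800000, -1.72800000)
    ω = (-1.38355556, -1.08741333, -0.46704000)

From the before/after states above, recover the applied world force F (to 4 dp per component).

F = (-2.1000, -1.3000, -0.7000)

Δv = v₁−v₀ = (-0.08400000, -0.05200000, -0.02800000)
applied force F = (-2.1000, -1.3000, -0.7000)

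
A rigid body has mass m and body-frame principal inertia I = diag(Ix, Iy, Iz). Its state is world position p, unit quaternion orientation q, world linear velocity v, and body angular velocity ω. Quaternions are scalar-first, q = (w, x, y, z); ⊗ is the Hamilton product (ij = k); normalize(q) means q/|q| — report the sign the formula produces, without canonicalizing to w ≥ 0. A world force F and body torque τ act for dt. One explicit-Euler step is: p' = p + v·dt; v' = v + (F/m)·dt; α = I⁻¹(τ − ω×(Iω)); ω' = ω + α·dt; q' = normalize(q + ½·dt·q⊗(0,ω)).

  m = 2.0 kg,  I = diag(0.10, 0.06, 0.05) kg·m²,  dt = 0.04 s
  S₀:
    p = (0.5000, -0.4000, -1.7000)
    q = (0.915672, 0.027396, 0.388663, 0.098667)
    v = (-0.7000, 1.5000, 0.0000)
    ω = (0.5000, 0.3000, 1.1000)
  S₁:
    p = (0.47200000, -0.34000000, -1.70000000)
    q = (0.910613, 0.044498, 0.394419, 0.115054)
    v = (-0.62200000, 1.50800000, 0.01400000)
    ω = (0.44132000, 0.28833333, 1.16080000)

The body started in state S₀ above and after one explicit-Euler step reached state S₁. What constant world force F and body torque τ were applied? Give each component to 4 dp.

F = (3.9000, 0.4000, 0.7000)
τ = (-0.1500, 0.0100, 0.0700)

rate change Δω = (-0.05868000, -0.01166667, 0.06080000)
precession coupling = (-0.0033, 0.0275, -0.0060)
applied torque τ = (-0.1500, 0.0100, 0.0700)
velocity change Δv = (0.07800000, 0.00800000, 0.01400000)
applied force F = (3.9000, 0.4000, 0.7000)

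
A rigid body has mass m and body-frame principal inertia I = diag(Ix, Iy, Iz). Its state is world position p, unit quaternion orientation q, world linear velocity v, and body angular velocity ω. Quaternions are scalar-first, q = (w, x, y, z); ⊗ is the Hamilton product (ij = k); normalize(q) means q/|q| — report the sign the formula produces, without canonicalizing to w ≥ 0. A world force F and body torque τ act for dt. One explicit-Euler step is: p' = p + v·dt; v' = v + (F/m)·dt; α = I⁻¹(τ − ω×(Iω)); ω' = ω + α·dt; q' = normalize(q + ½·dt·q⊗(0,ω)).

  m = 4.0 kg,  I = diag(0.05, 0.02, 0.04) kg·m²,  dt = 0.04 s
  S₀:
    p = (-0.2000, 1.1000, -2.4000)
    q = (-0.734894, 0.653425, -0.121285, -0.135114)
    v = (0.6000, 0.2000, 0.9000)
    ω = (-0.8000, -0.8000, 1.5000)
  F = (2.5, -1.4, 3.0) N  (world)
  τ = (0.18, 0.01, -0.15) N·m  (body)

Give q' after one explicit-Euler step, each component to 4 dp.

q' = (-0.7218, 0.6589, -0.1269, -0.1694)

2q̇ = q⊗(0,ω) = (0.6283830, 0.2978965, -0.2841311, -1.7221090)
q + ½dt·q⊗(0,ω), renormalized = (-0.7218, 0.6589, -0.1269, -0.1694)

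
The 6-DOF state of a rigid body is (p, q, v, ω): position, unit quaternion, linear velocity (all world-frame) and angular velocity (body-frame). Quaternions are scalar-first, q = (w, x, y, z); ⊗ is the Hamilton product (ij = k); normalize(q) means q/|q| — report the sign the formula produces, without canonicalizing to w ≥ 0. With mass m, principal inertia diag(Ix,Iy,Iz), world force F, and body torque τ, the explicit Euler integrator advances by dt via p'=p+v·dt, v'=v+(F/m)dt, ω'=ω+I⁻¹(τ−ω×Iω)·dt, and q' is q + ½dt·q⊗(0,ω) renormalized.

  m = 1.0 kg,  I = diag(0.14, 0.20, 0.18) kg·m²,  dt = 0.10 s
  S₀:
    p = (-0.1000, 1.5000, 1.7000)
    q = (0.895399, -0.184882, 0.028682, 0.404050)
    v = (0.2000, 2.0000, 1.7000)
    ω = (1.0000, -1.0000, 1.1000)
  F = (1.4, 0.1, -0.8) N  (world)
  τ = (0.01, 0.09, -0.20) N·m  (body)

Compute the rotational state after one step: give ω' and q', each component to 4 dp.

ω' = (0.9914, -0.9330, 1.0222)
q' = (0.8803, -0.1179, 0.0142, 0.4593)

gyro term ω×Iω = (0.0220, -0.0440, -0.0600)
α = I⁻¹(τ − ω×Iω) = (-0.0857, 0.6700, -0.7778)
new body rate ω' = (0.9914, -0.9330, 1.0222)
2q̇ = q⊗(0,ω) = (-0.2308910, 1.3309992, -0.2879788, 1.1411389)
q + ½dt·q⊗(0,ω), renormalized = (0.8803, -0.1179, 0.0142, 0.4593)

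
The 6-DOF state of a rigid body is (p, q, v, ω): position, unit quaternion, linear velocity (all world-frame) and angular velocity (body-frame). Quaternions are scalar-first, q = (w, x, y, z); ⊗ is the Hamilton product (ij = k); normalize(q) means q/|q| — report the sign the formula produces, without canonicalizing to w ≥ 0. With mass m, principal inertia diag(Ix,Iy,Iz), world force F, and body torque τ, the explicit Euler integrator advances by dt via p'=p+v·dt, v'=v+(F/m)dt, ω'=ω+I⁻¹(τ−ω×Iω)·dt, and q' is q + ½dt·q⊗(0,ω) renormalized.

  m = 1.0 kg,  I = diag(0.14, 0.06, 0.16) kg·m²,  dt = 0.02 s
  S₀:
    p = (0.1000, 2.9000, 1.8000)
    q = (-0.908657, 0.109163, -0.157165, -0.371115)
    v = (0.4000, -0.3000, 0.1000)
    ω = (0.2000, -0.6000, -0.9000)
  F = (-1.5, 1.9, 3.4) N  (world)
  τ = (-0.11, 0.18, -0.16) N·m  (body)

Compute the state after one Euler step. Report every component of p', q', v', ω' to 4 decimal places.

p' = (0.1080, 2.8940, 1.8020)
q' = (-0.9131, 0.1065, -0.1515, -0.3633)
v' = (0.3700, -0.2620, 0.1680)
ω' = (0.1766, -0.5412, -0.9212)

a = F/m = (-1.5000, 1.9000, 3.4000)
p' = p + v·dt = (0.1080, 2.8940, 1.8020)
v + (F/m)dt = (0.3700, -0.2620, 0.1680)
ω×(Iω) gyroscopic = (0.0540, 0.0036, 0.0096)
α = I⁻¹(τ − ω×Iω) = (-1.1714, 2.9400, -1.0600)
ω' = ω + α·dt = (0.1766, -0.5412, -0.9212)
2q̇ = q⊗(0,ω) = (-0.4501351, -0.2629519, 0.5692179, 0.7837265)
q + ½dt·q⊗(0,ω), renormalized = (-0.9131, 0.1065, -0.1515, -0.3633)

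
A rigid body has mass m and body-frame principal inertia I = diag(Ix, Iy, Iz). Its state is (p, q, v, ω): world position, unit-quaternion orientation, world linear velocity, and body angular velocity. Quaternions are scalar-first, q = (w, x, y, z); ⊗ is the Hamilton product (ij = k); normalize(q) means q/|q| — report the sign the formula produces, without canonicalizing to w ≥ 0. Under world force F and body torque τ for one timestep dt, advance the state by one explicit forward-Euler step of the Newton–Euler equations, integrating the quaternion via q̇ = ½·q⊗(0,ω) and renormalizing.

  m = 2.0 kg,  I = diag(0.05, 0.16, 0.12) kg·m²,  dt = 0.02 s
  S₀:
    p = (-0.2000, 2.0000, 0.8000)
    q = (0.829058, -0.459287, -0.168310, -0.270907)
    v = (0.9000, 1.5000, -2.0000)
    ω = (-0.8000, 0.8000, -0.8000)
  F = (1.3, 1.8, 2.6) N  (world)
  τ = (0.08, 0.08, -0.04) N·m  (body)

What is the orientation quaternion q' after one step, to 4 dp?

2q̇ = q⊗(0,ω) = (-0.4495072, -0.3118728, 0.5125424, -1.1653240)
q + ½dt·q⊗(0,ω), renormalized = (0.8245, -0.4624, -0.1632, -0.2825)

q' = (0.8245, -0.4624, -0.1632, -0.2825)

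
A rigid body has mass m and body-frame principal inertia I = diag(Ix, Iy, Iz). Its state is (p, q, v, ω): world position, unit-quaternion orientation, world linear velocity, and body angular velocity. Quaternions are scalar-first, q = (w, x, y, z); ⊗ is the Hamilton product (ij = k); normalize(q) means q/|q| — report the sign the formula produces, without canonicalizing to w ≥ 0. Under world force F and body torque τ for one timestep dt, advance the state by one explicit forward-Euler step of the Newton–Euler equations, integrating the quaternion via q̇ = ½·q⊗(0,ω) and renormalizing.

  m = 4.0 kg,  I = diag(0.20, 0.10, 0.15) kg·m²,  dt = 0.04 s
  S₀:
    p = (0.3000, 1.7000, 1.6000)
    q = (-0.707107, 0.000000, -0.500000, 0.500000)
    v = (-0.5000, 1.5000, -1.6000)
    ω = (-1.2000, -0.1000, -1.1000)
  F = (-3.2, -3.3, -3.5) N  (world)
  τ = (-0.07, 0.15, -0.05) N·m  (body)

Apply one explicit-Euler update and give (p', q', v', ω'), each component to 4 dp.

angular accel α = (-0.3775, 0.8400, -0.2533)
new body rate ω' = (-1.2151, -0.0664, -1.1101)
2q̇ = q⊗(0,ω) = (0.5000000, 1.4485284, -0.5292893, 0.1778177)
q' = normalize(q + ½dt·q⊗(0,ω)) = (-0.6967, 0.0290, -0.5103, 0.5033)
new position p' = (0.2800, 1.7600, 1.5360)
v + (F/m)dt = (-0.5320, 1.4670, -1.6350)

p' = (0.2800, 1.7600, 1.5360)
q' = (-0.6967, 0.0290, -0.5103, 0.5033)
v' = (-0.5320, 1.4670, -1.6350)
ω' = (-1.2151, -0.0664, -1.1101)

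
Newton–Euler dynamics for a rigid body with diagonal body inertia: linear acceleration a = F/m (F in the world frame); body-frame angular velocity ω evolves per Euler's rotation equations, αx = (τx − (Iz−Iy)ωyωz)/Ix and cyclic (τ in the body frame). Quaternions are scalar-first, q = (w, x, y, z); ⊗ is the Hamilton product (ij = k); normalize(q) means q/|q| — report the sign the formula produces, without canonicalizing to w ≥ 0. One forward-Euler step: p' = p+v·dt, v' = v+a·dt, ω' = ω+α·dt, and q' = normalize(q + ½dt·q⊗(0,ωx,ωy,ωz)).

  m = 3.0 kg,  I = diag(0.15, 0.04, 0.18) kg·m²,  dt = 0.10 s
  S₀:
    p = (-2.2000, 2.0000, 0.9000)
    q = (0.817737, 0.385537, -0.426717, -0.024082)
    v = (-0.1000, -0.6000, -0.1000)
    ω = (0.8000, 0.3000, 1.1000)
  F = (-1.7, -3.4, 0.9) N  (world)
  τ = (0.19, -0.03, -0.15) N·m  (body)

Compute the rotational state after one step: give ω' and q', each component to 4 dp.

ω×(Iω) gyroscopic = (0.0462, -0.0264, -0.0264)
α = I⁻¹(τ − ω×Iω) = (0.9587, -0.0900, -0.6867)
ω' = ω + α·dt = (0.8959, 0.2910, 1.0313)
Hamilton product q⊗(0,ω) = (-0.1539243, 0.1920255, -0.1980352, 1.3565454)
q' = normalize(q + ½dt·q⊗(0,ω)) = (0.8081, 0.3942, -0.4356, 0.0436)

ω' = (0.8959, 0.2910, 1.0313)
q' = (0.8081, 0.3942, -0.4356, 0.0436)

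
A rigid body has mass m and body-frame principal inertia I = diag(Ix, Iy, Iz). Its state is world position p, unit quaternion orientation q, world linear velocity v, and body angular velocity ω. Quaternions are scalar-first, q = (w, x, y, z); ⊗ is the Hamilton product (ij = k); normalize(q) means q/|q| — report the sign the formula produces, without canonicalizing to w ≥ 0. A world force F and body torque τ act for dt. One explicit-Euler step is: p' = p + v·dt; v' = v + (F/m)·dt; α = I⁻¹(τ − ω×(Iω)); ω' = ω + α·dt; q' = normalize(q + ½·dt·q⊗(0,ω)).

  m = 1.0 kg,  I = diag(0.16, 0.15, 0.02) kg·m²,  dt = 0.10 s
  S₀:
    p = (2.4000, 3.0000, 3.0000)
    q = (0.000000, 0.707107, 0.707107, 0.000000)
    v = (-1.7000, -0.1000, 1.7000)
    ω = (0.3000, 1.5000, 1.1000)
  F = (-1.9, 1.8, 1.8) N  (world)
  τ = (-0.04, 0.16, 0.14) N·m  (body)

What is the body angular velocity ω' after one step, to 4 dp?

ω' = (0.4091, 1.5759, 1.8225)

precession coupling ω×(Iω) = (-0.2145, 0.0462, -0.0045)
α = I⁻¹(τ − ω×Iω) = (1.0906, 0.7587, 7.2250)
ω' = ω + α·dt = (0.4091, 1.5759, 1.8225)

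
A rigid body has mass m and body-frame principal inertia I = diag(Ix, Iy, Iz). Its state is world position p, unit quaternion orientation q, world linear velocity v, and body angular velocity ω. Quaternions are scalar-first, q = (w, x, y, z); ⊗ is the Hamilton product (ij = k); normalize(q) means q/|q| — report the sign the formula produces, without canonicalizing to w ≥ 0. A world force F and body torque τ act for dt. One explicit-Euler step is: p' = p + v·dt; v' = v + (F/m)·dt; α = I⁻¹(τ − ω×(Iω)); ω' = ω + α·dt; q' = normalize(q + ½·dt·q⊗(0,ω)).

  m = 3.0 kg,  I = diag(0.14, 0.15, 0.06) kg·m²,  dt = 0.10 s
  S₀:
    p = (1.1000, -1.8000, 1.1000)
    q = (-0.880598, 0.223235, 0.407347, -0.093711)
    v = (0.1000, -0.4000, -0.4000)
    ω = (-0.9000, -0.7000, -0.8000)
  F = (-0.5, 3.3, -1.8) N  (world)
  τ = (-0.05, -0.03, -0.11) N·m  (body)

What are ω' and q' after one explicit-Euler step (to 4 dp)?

ω' = (-0.8997, -0.7584, -0.9938)
q' = (-0.8580, 0.2427, 0.4502, -0.0479)

gyro term ω×Iω = (-0.0504, 0.0576, 0.0063)
angular accel α = (0.0029, -0.5840, -1.9383)
ω' = ω + α·dt = (-0.8997, -0.7584, -0.9938)
Hamilton product q⊗(0,ω) = (0.4110856, 0.4010629, 0.8793465, 0.9148262)
q + ½dt·q⊗(0,ω), renormalized = (-0.8580, 0.2427, 0.4502, -0.0479)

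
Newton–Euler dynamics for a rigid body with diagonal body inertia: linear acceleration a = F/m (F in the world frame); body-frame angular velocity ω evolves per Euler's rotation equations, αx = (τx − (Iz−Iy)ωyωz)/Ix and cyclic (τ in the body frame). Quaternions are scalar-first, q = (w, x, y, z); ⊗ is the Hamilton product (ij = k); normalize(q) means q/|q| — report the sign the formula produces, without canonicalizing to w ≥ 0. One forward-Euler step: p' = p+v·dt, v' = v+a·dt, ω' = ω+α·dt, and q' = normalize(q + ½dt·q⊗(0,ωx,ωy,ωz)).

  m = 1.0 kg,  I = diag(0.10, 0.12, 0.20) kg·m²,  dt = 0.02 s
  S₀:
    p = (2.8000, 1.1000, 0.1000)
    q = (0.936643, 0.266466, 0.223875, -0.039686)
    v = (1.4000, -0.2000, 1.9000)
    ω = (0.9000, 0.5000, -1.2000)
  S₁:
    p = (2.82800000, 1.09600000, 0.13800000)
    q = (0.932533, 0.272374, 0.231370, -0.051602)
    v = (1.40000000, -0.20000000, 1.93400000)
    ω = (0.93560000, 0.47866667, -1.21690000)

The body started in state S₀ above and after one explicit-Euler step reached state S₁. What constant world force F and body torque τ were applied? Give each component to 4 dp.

Δω = ω₁−ω₀ = (0.03560000, -0.02133333, -0.01690000)
precession coupling = (-0.0480, 0.1080, 0.0090)
applied torque τ = (0.1300, -0.0200, -0.1600)
velocity change Δv = (0.00000000, 0.00000000, 0.03400000)
F = m·Δv/dt = (0.0000, 0.0000, 1.7000)

F = (0.0000, 0.0000, 1.7000)
τ = (0.1300, -0.0200, -0.1600)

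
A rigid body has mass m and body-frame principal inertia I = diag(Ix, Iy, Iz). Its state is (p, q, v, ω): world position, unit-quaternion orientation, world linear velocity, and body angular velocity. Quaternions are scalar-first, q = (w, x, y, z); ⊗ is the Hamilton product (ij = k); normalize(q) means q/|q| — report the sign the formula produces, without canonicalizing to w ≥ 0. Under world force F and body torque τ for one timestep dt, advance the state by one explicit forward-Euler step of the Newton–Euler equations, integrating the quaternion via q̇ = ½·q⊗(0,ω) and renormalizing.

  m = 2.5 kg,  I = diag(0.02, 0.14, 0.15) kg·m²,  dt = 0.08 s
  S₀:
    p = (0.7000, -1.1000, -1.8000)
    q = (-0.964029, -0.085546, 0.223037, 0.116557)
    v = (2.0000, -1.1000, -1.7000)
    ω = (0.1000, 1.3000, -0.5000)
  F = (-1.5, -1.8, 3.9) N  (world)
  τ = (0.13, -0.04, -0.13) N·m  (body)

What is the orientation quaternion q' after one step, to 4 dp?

q' = (-0.9714, -0.0998, 0.1714, 0.1303)

q⊗(0,ω) = (-0.2231150, -0.3594455, -1.2843550, 0.3485010)
q + ½dt·q⊗(0,ω), renormalized = (-0.9714, -0.0998, 0.1714, 0.1303)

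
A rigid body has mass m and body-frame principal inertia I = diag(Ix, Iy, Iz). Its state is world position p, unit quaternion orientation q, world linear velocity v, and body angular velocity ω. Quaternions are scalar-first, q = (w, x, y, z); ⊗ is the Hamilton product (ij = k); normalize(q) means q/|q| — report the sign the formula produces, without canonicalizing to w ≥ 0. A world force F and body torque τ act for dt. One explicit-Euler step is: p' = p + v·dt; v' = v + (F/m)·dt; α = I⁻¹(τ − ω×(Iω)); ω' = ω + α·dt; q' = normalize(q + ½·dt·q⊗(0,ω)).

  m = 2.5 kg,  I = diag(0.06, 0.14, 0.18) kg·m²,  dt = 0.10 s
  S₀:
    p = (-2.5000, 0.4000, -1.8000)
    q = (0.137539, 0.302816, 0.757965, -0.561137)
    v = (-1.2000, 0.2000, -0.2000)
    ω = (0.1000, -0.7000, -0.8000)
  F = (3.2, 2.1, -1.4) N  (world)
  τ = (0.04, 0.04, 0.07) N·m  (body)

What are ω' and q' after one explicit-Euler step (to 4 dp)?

ω×(Iω) gyroscopic = (0.0224, 0.0096, -0.0056)
α = I⁻¹(τ − ω×Iω) = (0.2933, 0.2171, 0.4200)
ω' = ω + α·dt = (0.1293, -0.6783, -0.7580)
2q̇ = q⊗(0,ω) = (0.0513843, -0.9854140, 0.0898618, -0.3977989)
updated quaternion q' = (0.1399, 0.2532, 0.7614, -0.5802)

ω' = (0.1293, -0.6783, -0.7580)
q' = (0.1399, 0.2532, 0.7614, -0.5802)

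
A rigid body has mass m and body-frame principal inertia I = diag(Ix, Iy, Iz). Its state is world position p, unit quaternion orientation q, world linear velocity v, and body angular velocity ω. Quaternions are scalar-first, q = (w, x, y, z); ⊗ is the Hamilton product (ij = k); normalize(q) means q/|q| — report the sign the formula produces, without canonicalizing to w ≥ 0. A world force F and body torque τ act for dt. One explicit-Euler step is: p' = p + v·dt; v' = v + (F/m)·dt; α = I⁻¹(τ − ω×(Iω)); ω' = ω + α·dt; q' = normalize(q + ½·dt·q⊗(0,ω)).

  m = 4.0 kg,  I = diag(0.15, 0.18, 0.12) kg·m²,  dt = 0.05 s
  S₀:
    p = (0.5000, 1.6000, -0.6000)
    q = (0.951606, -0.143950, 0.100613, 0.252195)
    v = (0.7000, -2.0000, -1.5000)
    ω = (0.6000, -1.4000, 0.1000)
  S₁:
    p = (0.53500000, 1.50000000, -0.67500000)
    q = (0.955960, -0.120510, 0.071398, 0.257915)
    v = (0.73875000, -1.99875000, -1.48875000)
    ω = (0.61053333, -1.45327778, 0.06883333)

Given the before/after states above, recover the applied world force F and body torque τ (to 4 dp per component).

F = (3.1000, 0.1000, 0.9000)
τ = (0.0400, -0.1900, -0.1000)

Δω = ω₁−ω₀ = (0.01053333, -0.05327778, -0.03116667)
I·α + gyro = (0.0400, -0.1900, -0.1000)
velocity change Δv = (0.03875000, 0.00125000, 0.01125000)
applied force F = (3.1000, 0.1000, 0.9000)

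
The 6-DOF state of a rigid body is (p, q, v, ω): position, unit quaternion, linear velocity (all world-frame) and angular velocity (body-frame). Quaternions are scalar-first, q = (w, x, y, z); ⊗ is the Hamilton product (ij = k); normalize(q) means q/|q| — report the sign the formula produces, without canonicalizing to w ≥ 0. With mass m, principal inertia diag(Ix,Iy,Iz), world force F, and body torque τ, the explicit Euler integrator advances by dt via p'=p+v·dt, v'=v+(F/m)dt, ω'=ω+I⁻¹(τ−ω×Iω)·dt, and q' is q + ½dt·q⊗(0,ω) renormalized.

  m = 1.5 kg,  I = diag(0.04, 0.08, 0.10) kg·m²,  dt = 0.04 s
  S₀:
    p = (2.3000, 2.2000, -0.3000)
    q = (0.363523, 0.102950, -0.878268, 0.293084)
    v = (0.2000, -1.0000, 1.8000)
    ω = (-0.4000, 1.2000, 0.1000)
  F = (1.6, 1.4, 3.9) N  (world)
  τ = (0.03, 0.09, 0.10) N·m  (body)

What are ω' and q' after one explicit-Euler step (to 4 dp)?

precession coupling ω×(Iω) = (0.0024, 0.0024, -0.0192)
α = I⁻¹(τ − ω×Iω) = (0.6900, 1.0950, 1.1920)
ω' = ω + α·dt = (-0.3724, 1.2438, 0.1477)
q⊗(0,ω) = (1.0657932, -0.5849368, 0.3086990, -0.1914149)
q + ½dt·q⊗(0,ω), renormalized = (0.3847, 0.0912, -0.8718, 0.2892)

ω' = (-0.3724, 1.2438, 0.1477)
q' = (0.3847, 0.0912, -0.8718, 0.2892)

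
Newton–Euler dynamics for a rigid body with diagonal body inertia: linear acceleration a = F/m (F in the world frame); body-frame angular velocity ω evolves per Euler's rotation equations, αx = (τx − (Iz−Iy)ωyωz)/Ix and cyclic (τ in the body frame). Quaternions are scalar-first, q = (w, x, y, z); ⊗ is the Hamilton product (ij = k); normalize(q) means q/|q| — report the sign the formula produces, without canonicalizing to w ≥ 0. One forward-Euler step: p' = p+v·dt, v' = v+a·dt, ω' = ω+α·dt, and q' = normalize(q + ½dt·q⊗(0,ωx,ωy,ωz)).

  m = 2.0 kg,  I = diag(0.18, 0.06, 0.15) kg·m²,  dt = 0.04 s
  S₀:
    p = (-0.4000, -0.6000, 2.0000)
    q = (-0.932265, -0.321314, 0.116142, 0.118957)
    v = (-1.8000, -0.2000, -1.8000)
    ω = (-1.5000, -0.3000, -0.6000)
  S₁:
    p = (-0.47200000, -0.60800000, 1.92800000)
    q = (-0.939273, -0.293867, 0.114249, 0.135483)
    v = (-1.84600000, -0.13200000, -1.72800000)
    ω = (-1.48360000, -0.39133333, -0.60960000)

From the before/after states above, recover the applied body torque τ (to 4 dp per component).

τ = (0.0900, -0.1100, -0.0900)

ω₁ − ω₀ = (0.01640000, -0.09133333, -0.00960000)
applied torque τ = (0.0900, -0.1100, -0.0900)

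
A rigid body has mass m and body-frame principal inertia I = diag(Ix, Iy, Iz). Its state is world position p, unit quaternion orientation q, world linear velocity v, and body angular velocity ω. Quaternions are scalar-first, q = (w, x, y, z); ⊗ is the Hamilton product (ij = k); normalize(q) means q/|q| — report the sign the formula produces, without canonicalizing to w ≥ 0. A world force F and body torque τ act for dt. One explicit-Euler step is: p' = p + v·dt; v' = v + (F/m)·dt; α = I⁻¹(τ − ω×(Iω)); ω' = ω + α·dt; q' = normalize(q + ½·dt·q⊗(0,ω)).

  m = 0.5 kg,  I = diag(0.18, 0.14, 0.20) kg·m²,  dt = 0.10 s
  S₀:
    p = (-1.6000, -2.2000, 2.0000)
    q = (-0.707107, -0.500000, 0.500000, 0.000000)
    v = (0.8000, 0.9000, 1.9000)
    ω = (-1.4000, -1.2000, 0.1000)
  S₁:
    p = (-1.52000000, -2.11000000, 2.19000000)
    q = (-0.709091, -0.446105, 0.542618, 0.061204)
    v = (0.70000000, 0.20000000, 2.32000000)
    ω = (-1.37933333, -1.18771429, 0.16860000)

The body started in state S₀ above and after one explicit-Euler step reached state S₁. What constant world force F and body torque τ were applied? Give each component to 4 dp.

F = (-0.5000, -3.5000, 2.1000)
τ = (0.0300, 0.0200, 0.0700)

Δv = v₁−v₀ = (-0.10000000, -0.70000000, 0.42000000)
applied force F = (-0.5000, -3.5000, 2.1000)
ω₁ − ω₀ = (0.02066667, 0.01228571, 0.06860000)
precession coupling = (-0.0072, 0.0028, -0.0672)
τ = I·(Δω/dt) + ω₀×(Iω₀) = (0.0300, 0.0200, 0.0700)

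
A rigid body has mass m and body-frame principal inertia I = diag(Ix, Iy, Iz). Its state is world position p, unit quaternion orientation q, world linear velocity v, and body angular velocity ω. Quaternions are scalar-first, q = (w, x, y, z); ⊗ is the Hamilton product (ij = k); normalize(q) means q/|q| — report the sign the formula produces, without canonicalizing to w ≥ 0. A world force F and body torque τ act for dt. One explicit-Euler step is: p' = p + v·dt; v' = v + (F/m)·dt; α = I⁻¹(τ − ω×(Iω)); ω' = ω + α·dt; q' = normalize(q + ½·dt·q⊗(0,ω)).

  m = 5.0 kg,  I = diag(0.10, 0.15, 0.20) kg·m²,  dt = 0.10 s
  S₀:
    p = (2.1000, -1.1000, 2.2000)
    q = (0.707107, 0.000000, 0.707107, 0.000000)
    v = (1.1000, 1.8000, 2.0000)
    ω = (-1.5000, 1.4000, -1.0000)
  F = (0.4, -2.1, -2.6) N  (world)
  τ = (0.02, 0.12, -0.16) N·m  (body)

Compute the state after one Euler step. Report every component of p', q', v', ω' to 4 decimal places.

p' = (2.2100, -0.9200, 2.4000)
q' = (0.6534, -0.0878, 0.7517, 0.0176)
v' = (1.1080, 1.7580, 1.9480)
ω' = (-1.4100, 1.5800, -1.0275)

a = (0.0800, -0.4200, -0.5200)
new position p' = (2.2100, -0.9200, 2.4000)
new velocity v' = (1.1080, 1.7580, 1.9480)
angular accel α = (0.9000, 1.8000, -0.2750)
ω' = ω + α·dt = (-1.4100, 1.5800, -1.0275)
2q̇ = q⊗(0,ω) = (-0.9899498, -1.7677675, 0.9899498, 0.3535535)
q' = normalize(q + ½dt·q⊗(0,ω)) = (0.6534, -0.0878, 0.7517, 0.0176)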